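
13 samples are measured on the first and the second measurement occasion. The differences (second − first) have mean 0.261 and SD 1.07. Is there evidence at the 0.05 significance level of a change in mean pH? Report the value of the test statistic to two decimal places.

0.88

H0: μ_d = 0; H1: μ_d ≠ 0 (paired t-test on the differences, two-sided).
t = d̄/(s_d/√n) = 0.261/(1.07/√13) = 0.88
df = n − 1 = 12
Two-sided p-value ≈ 0.3964
Since p ≈ 0.3964 > α = 0.05, fail to reject H0; the evidence is not statistically significant.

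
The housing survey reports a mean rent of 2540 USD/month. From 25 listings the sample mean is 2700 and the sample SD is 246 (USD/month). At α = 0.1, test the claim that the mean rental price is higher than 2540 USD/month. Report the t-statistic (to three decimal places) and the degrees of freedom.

t = 3.252, df = 24

H0: μ = 2540; H1: μ > 2540 (one-sample t-test, right-tailed).
t = (x̄ − μ₀)/(s/√n) = (2700 − 2540)/(246/√25) = 3.252
df = n − 1 = 24
p-value = P(T ≥ 3.252) ≈ 0.002
Since p ≈ 0.002 < α = 0.1, reject H0; the evidence is statistically significant.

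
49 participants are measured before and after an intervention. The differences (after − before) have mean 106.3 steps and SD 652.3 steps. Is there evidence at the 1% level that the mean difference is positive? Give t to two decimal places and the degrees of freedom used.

t = 1.14, df = 48

H0: μ_d = 0; H1: μ_d > 0 (paired t-test on the differences, right-tailed).
t = d̄/(s_d/√n) = 106.3/(652.3/√49) = 1.14
df = n − 1 = 48
p-value = P(T ≥ 1.14) ≈ 0.130
Since p ≈ 0.130 > α = 0.01, fail to reject H0; the evidence is not statistically significant.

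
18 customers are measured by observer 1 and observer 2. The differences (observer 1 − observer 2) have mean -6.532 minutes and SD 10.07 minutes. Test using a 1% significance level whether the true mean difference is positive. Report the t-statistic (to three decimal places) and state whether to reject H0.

t = -2.752; fail to reject H0

H0: μ_d = 0; H1: μ_d > 0 (paired t-test on the differences, right-tailed).
t = d̄/(s_d/√n) = -6.532/(10.07/√18) = -2.752
df = n − 1 = 17
p-value = P(T ≥ -2.752) ≈ 0.993
Since p ≈ 0.993 > α = 0.01, fail to reject H0; the evidence is not statistically significant.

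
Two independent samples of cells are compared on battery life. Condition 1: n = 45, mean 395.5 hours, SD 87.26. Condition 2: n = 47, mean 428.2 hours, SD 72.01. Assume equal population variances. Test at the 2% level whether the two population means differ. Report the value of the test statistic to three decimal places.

Let group 1 = condition 1, group 2 = condition 2. H0: μ_1 = μ_2; H1: μ_1 ≠ μ_2 (two-sample pooled-variance t-test, two-sided).
s_p² = [(45−1)·87.26² + (47−1)·72.01²]/(45+47−2) = 6372.89
t = (395.5 − 428.2)/√[6372.89·(1/45 + 1/47)] = -1.964
df = n₁ + n₂ − 2 = 90
Two-sided p-value ≈ 0.053
Since p ≈ 0.053 > α = 0.02, fail to reject H0; the evidence is not statistically significant.

-1.964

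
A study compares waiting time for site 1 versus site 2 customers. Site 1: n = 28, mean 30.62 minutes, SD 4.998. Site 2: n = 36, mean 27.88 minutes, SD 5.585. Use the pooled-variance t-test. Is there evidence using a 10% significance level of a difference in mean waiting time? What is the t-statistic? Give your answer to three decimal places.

Let group 1 = site 1, group 2 = site 2. H0: μ_1 = μ_2; H1: μ_1 ≠ μ_2 (two-sample pooled-variance t-test, two-sided).
s_p² = [(28−1)·4.998² + (36−1)·5.585²]/(28+36−2) = 28.4869
t = (30.62 − 27.88)/√[28.4869·(1/28 + 1/36)] = 2.037
df = n₁ + n₂ − 2 = 62
Two-sided p-value ≈ 0.0459
Since p ≈ 0.0459 < α = 0.1, reject H0; the evidence is statistically significant.

2.037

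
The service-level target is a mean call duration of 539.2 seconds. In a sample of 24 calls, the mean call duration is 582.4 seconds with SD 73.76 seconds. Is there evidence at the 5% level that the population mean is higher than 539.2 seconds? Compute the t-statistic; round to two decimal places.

2.87

H0: μ = 539.2; H1: μ > 539.2 (one-sample t-test, right-tailed).
t = (x̄ − μ₀)/(s/√n) = (582.4 − 539.2)/(73.76/√24) = 2.87
df = n − 1 = 23
p-value = P(T ≥ 2.87) ≈ 0.0043
Since p ≈ 0.0043 < α = 0.05, reject H0; the evidence is statistically significant.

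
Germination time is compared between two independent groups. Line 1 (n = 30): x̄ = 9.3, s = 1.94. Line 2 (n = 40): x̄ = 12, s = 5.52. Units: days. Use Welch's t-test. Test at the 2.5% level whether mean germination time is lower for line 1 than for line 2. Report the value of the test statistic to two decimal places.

-2.87

Let group 1 = line 1, group 2 = line 2. H0: μ_1 = μ_2; H1: μ_1 < μ_2 (Welch's two-sample t-test, left-tailed).
t = (x̄_1 − x̄_2)/√(s_1²/n_1 + s_2²/n_2) = (9.3 − 12)/√(1.94²/30 + 5.52²/40) = -2.87
Welch–Satterthwaite df ≈ 51.04
p-value = P(T ≤ -2.87) ≈ 0.003
Since p ≈ 0.003 < α = 0.025, reject H0; the data support H1.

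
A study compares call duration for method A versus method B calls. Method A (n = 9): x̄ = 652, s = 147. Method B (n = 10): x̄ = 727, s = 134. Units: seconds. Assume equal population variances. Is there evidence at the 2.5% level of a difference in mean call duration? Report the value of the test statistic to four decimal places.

-1.1637

Let group 1 = method A, group 2 = method B. H0: μ_1 = μ_2; H1: μ_1 ≠ μ_2 (two-sample pooled-variance t-test, two-sided).
s_p² = [(9−1)·147² + (10−1)·134²]/(9+10−2) = 19675.1
t = (652 − 727)/√[19675.1·(1/9 + 1/10)] = -1.1637
df = n₁ + n₂ − 2 = 17
Two-sided p-value ≈ 0.2606
Since p ≈ 0.2606 > α = 0.025, fail to reject H0; the evidence is not statistically significant.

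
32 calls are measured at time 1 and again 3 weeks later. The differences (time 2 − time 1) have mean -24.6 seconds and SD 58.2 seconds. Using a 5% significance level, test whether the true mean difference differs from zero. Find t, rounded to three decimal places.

H0: μ_d = 0; H1: μ_d ≠ 0 (paired t-test on the differences, two-sided).
t = d̄/(s_d/√n) = -24.6/(58.2/√32) = -2.391
df = n − 1 = 31
Two-sided p-value ≈ 0.0231
Since p ≈ 0.0231 < α = 0.05, reject H0; the data support H1.

-2.391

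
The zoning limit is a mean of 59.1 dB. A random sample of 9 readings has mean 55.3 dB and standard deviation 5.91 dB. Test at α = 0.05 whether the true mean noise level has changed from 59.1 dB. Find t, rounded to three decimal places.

H0: μ = 59.1; H1: μ ≠ 59.1 (one-sample t-test, two-sided).
t = (x̄ − μ₀)/(s/√n) = (55.3 − 59.1)/(5.91/√9) = -1.929
df = n − 1 = 8
Two-sided p-value ≈ 0.090
Since p ≈ 0.090 > α = 0.05, fail to reject H0; the data do not provide sufficient evidence against H0.

-1.929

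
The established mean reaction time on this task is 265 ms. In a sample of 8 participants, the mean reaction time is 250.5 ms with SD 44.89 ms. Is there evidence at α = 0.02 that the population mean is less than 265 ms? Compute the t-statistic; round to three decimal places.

-0.914

H0: μ = 265; H1: μ < 265 (one-sample t-test, left-tailed).
t = (x̄ − μ₀)/(s/√n) = (250.5 − 265)/(44.89/√8) = -0.914
df = n − 1 = 7
p-value = P(T ≤ -0.914) ≈ 0.1957
Since p ≈ 0.1957 > α = 0.02, fail to reject H0; the evidence is not statistically significant.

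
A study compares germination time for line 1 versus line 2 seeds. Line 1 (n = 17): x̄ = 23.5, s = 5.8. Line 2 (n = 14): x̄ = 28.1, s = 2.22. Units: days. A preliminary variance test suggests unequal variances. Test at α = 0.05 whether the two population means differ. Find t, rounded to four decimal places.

Let group 1 = line 1, group 2 = line 2. H0: μ_1 = μ_2; H1: μ_1 ≠ μ_2 (Welch's two-sample t-test, two-sided).
t = (x̄_1 − x̄_2)/√(s_1²/n_1 + s_2²/n_2) = (23.5 − 28.1)/√(5.8²/17 + 2.22²/14) = -3.0130
Welch–Satterthwaite df ≈ 21.37
Two-sided p-value ≈ 0.007
Since p ≈ 0.007 < α = 0.05, reject H0; the data support H1.

-3.0130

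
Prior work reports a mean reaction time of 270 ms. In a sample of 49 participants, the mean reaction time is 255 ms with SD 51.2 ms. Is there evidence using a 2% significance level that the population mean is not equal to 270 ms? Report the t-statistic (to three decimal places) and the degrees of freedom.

t = -2.051, df = 48

H0: μ = 270; H1: μ ≠ 270 (one-sample t-test, two-sided).
t = (x̄ − μ₀)/(s/√n) = (255 − 270)/(51.2/√49) = -2.051
df = n − 1 = 48
Two-sided p-value ≈ 0.0458
Since p ≈ 0.0458 > α = 0.02, fail to reject H0; the data do not provide sufficient evidence against H0.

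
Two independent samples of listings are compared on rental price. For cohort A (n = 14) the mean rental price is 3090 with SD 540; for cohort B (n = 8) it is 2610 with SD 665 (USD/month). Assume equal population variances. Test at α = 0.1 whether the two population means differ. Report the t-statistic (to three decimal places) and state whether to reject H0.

t = 1.846; reject H0

Let group 1 = cohort A, group 2 = cohort B. H0: μ_1 = μ_2; H1: μ_1 ≠ μ_2 (two-sample pooled-variance t-test, two-sided).
s_p² = [(14−1)·540² + (8−1)·665²]/(14+8−2) = 344319
t = (3090 − 2610)/√[344319·(1/14 + 1/8)] = 1.846
df = n₁ + n₂ − 2 = 20
Two-sided p-value ≈ 0.080
Since p ≈ 0.080 < α = 0.1, reject H0; the data support H1.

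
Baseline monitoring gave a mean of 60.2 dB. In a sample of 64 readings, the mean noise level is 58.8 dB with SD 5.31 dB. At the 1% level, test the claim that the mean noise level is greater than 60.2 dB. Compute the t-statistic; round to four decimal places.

-2.1092

H0: μ = 60.2; H1: μ > 60.2 (one-sample t-test, right-tailed).
t = (x̄ − μ₀)/(s/√n) = (58.8 − 60.2)/(5.31/√64) = -2.1092
df = n − 1 = 63
p-value = P(T ≥ -2.1092) ≈ 0.981
Since p ≈ 0.981 > α = 0.01, fail to reject H0; the data do not provide sufficient evidence against H0.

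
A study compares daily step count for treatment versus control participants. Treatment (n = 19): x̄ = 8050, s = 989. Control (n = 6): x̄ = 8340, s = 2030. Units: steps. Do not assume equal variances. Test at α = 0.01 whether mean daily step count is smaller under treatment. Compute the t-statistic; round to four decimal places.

Let group 1 = treatment, group 2 = control. H0: μ_1 = μ_2; H1: μ_1 < μ_2 (Welch's two-sample t-test, left-tailed).
t = (x̄_1 − x̄_2)/√(s_1²/n_1 + s_2²/n_2) = (8050 − 8340)/√(989²/19 + 2030²/6) = -0.3375
Welch–Satterthwaite df ≈ 5.77
p-value = P(T ≤ -0.3375) ≈ 0.374
Since p ≈ 0.374 > α = 0.01, fail to reject H0; the data do not provide sufficient evidence against H0.

-0.3375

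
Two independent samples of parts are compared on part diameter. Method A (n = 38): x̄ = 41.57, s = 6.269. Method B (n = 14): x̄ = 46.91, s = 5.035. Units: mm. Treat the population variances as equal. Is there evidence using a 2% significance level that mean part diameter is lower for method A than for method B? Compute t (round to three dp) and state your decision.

Let group 1 = method A, group 2 = method B. H0: μ_1 = μ_2; H1: μ_1 < μ_2 (two-sample pooled-variance t-test, left-tailed).
s_p² = [(38−1)·6.269² + (14−1)·5.035²]/(38+14−2) = 35.6736
t = (41.57 − 46.91)/√[35.6736·(1/38 + 1/14)] = -2.860
df = n₁ + n₂ − 2 = 50
p-value = P(T ≤ -2.860) ≈ 0.003
Since p ≈ 0.003 < α = 0.02, reject H0; the evidence is statistically significant.

t = -2.860; reject H0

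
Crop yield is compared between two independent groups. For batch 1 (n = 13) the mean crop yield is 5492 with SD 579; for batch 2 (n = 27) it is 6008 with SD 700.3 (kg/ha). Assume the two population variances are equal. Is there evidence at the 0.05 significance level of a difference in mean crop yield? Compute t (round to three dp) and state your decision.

Let group 1 = batch 1, group 2 = batch 2. H0: μ_1 = μ_2; H1: μ_1 ≠ μ_2 (two-sample pooled-variance t-test, two-sided).
s_p² = [(13−1)·579² + (27−1)·700.3²]/(13+27−2) = 441416
t = (5492 − 6008)/√[441416·(1/13 + 1/27)] = -2.301
df = n₁ + n₂ − 2 = 38
Two-sided p-value ≈ 0.027
Since p ≈ 0.027 < α = 0.05, reject H0; the data support H1.

t = -2.301; reject H0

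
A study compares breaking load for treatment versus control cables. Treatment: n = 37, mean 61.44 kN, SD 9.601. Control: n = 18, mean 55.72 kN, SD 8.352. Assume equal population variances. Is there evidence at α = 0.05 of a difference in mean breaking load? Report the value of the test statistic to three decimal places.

2.159

Let group 1 = treatment, group 2 = control. H0: μ_1 = μ_2; H1: μ_1 ≠ μ_2 (two-sample pooled-variance t-test, two-sided).
s_p² = [(37−1)·9.601² + (18−1)·8.352²]/(37+18−2) = 84.9868
t = (61.44 − 55.72)/√[84.9868·(1/37 + 1/18)] = 2.159
df = n₁ + n₂ − 2 = 53
Two-sided p-value ≈ 0.035
Since p ≈ 0.035 < α = 0.05, reject H0; the data support H1.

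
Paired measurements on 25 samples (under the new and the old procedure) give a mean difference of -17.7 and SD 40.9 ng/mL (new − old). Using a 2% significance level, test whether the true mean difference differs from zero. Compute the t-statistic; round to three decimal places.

-2.164

H0: μ_d = 0; H1: μ_d ≠ 0 (paired t-test on the differences, two-sided).
t = d̄/(s_d/√n) = -17.7/(40.9/√25) = -2.164
df = n − 1 = 24
Two-sided p-value ≈ 0.041
Since p ≈ 0.041 > α = 0.02, fail to reject H0; the evidence is not statistically significant.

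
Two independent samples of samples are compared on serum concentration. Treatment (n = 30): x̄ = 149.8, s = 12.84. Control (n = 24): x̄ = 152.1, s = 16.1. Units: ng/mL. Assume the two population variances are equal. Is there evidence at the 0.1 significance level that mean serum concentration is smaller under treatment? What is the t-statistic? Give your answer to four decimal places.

Let group 1 = treatment, group 2 = control. H0: μ_1 = μ_2; H1: μ_1 < μ_2 (two-sample pooled-variance t-test, left-tailed).
s_p² = [(30−1)·12.84² + (24−1)·16.1²]/(30+24−2) = 206.595
t = (149.8 − 152.1)/√[206.595·(1/30 + 1/24)] = -0.5843
df = n₁ + n₂ − 2 = 52
p-value = P(T ≤ -0.5843) ≈ 0.281
Since p ≈ 0.281 > α = 0.1, fail to reject H0; the data do not provide sufficient evidence against H0.

-0.5843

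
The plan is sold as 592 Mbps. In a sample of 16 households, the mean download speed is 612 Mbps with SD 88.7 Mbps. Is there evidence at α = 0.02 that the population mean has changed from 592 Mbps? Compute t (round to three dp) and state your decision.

H0: μ = 592; H1: μ ≠ 592 (one-sample t-test, two-sided).
t = (x̄ − μ₀)/(s/√n) = (612 − 592)/(88.7/√16) = 0.902
df = n − 1 = 15
Two-sided p-value ≈ 0.3814
Since p ≈ 0.3814 > α = 0.02, fail to reject H0; the data do not provide sufficient evidence against H0.

t = 0.902; fail to reject H0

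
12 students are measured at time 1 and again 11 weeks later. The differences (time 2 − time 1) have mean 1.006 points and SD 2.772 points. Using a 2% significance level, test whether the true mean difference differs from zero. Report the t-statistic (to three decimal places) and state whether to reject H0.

t = 1.257; fail to reject H0

H0: μ_d = 0; H1: μ_d ≠ 0 (paired t-test on the differences, two-sided).
t = d̄/(s_d/√n) = 1.006/(2.772/√12) = 1.257
df = n − 1 = 11
Two-sided p-value ≈ 0.2347
Since p ≈ 0.2347 > α = 0.02, fail to reject H0; the evidence is not statistically significant.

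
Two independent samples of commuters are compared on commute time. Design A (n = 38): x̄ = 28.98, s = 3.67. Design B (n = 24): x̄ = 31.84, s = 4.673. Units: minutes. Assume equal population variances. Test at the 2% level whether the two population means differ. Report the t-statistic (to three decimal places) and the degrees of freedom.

Let group 1 = design A, group 2 = design B. H0: μ_1 = μ_2; H1: μ_1 ≠ μ_2 (two-sample pooled-variance t-test, two-sided).
s_p² = [(38−1)·3.67² + (24−1)·4.673²]/(38+24−2) = 16.6766
t = (28.98 − 31.84)/√[16.6766·(1/38 + 1/24)] = -2.686
df = n₁ + n₂ − 2 = 60
Two-sided p-value ≈ 0.009
Since p ≈ 0.009 < α = 0.02, reject H0; the evidence is statistically significant.

t = -2.686, df = 60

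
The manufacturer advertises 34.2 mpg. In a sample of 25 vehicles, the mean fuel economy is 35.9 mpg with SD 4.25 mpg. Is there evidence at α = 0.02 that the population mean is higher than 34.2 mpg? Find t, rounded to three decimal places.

H0: μ = 34.2; H1: μ > 34.2 (one-sample t-test, right-tailed).
t = (x̄ − μ₀)/(s/√n) = (35.9 − 34.2)/(4.25/√25) = 2.000
df = n − 1 = 24
p-value = P(T ≥ 2.000) ≈ 0.028
Since p ≈ 0.028 > α = 0.02, fail to reject H0; the evidence is not statistically significant.

2.000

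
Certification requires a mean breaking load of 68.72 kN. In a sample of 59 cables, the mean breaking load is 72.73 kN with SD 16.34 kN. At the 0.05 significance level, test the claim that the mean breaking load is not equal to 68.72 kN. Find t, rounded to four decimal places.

1.8850

H0: μ = 68.72; H1: μ ≠ 68.72 (one-sample t-test, two-sided).
t = (x̄ − μ₀)/(s/√n) = (72.73 − 68.72)/(16.34/√59) = 1.8850
df = n − 1 = 58
Two-sided p-value ≈ 0.0644
Since p ≈ 0.0644 > α = 0.05, fail to reject H0; the evidence is not statistically significant.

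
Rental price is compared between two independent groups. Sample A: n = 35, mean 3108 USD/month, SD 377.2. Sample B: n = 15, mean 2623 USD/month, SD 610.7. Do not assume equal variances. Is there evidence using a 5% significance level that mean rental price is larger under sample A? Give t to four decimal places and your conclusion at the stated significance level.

Let group 1 = sample A, group 2 = sample B. H0: μ_1 = μ_2; H1: μ_1 > μ_2 (Welch's two-sample t-test, right-tailed).
t = (x̄_1 − x̄_2)/√(s_1²/n_1 + s_2²/n_2) = (3108 − 2623)/√(377.2²/35 + 610.7²/15) = 2.8515
Welch–Satterthwaite df ≈ 18.75
p-value = P(T ≥ 2.8515) ≈ 0.0052
Since p ≈ 0.0052 < α = 0.05, reject H0; the data support H1.

t = 2.8515; reject H0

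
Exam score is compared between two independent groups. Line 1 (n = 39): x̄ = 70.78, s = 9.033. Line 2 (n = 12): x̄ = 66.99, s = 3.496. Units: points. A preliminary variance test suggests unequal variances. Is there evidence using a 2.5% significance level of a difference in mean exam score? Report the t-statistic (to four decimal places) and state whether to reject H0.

Let group 1 = line 1, group 2 = line 2. H0: μ_1 = μ_2; H1: μ_1 ≠ μ_2 (Welch's two-sample t-test, two-sided).
t = (x̄_1 − x̄_2)/√(s_1²/n_1 + s_2²/n_2) = (70.78 − 66.99)/√(9.033²/39 + 3.496²/12) = 2.1489
Welch–Satterthwaite df ≈ 46.19
Two-sided p-value ≈ 0.037
Since p ≈ 0.037 > α = 0.025, fail to reject H0; the evidence is not statistically significant.

t = 2.1489; fail to reject H0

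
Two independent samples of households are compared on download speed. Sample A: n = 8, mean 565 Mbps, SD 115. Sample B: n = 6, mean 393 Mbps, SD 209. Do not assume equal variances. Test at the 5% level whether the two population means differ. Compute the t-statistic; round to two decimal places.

1.82

Let group 1 = sample A, group 2 = sample B. H0: μ_1 = μ_2; H1: μ_1 ≠ μ_2 (Welch's two-sample t-test, two-sided).
t = (x̄_1 − x̄_2)/√(s_1²/n_1 + s_2²/n_2) = (565 − 393)/√(115²/8 + 209²/6) = 1.82
Welch–Satterthwaite df ≈ 7.26
Two-sided p-value ≈ 0.1101
Since p ≈ 0.1101 > α = 0.05, fail to reject H0; the data do not provide sufficient evidence against H0.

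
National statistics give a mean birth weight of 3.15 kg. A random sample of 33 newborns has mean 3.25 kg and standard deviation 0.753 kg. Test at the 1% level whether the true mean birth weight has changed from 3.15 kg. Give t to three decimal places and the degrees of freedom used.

t = 0.763, df = 32

H0: μ = 3.15; H1: μ ≠ 3.15 (one-sample t-test, two-sided).
t = (x̄ − μ₀)/(s/√n) = (3.25 − 3.15)/(0.753/√33) = 0.763
df = n − 1 = 32
Two-sided p-value ≈ 0.451
Since p ≈ 0.451 > α = 0.01, fail to reject H0; the evidence is not statistically significant.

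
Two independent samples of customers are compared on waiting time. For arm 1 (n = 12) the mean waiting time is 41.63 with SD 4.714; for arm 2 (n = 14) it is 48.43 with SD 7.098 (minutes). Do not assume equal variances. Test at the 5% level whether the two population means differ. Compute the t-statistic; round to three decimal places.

Let group 1 = arm 1, group 2 = arm 2. H0: μ_1 = μ_2; H1: μ_1 ≠ μ_2 (Welch's two-sample t-test, two-sided).
t = (x̄_1 − x̄_2)/√(s_1²/n_1 + s_2²/n_2) = (41.63 − 48.43)/√(4.714²/12 + 7.098²/14) = -2.913
Welch–Satterthwaite df ≈ 22.71
Two-sided p-value ≈ 0.008
Since p ≈ 0.008 < α = 0.05, reject H0; the evidence is statistically significant.

-2.913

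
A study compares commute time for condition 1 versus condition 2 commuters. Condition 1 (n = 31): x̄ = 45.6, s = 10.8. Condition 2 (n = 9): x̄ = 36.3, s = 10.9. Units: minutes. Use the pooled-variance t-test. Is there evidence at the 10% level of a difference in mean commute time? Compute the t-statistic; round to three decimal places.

Let group 1 = condition 1, group 2 = condition 2. H0: μ_1 = μ_2; H1: μ_1 ≠ μ_2 (two-sample pooled-variance t-test, two-sided).
s_p² = [(31−1)·10.8² + (9−1)·10.9²]/(31+9−2) = 117.097
t = (45.6 − 36.3)/√[117.097·(1/31 + 1/9)] = 2.270
df = n₁ + n₂ − 2 = 38
Two-sided p-value ≈ 0.029
Since p ≈ 0.029 < α = 0.1, reject H0; the evidence is statistically significant.

2.270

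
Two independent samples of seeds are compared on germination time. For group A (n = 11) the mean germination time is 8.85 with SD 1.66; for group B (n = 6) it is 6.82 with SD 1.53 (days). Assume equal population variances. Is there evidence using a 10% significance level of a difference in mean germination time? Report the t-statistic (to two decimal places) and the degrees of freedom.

Let group 1 = group A, group 2 = group B. H0: μ_1 = μ_2; H1: μ_1 ≠ μ_2 (two-sample pooled-variance t-test, two-sided).
s_p² = [(11−1)·1.66² + (6−1)·1.53²]/(11+6−2) = 2.61737
t = (8.85 − 6.82)/√[2.61737·(1/11 + 1/6)] = 2.47
df = n₁ + n₂ − 2 = 15
Two-sided p-value ≈ 0.026
Since p ≈ 0.026 < α = 0.1, reject H0; the data support H1.

t = 2.47, df = 15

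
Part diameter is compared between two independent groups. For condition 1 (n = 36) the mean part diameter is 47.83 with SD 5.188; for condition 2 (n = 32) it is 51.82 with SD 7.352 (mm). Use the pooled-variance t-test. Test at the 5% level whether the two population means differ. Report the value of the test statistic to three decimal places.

Let group 1 = condition 1, group 2 = condition 2. H0: μ_1 = μ_2; H1: μ_1 ≠ μ_2 (two-sample pooled-variance t-test, two-sided).
s_p² = [(36−1)·5.188² + (32−1)·7.352²]/(36+32−2) = 39.6613
t = (47.83 − 51.82)/√[39.6613·(1/36 + 1/32)] = -2.608
df = n₁ + n₂ − 2 = 66
Two-sided p-value ≈ 0.011
Since p ≈ 0.011 < α = 0.05, reject H0; the evidence is statistically significant.

-2.608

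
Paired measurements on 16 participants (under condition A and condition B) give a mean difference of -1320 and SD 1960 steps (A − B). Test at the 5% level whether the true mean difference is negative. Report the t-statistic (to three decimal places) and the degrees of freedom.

t = -2.694, df = 15

H0: μ_d = 0; H1: μ_d < 0 (paired t-test on the differences, left-tailed).
t = d̄/(s_d/√n) = -1320/(1960/√16) = -2.694
df = n − 1 = 15
p-value = P(T ≤ -2.694) ≈ 0.0083
Since p ≈ 0.0083 < α = 0.05, reject H0; the evidence is statistically significant.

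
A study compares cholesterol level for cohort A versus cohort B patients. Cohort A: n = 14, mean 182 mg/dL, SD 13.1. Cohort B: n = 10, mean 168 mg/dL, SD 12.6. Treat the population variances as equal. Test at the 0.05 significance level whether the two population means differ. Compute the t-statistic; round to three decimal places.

2.622

Let group 1 = cohort A, group 2 = cohort B. H0: μ_1 = μ_2; H1: μ_1 ≠ μ_2 (two-sample pooled-variance t-test, two-sided).
s_p² = [(14−1)·13.1² + (10−1)·12.6²]/(14+10−2) = 166.353
t = (182 − 168)/√[166.353·(1/14 + 1/10)] = 2.622
df = n₁ + n₂ − 2 = 22
Two-sided p-value ≈ 0.0156
Since p ≈ 0.0156 < α = 0.05, reject H0; the evidence is statistically significant.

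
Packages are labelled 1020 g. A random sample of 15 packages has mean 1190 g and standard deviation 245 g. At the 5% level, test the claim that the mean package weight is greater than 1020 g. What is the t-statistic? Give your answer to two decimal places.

2.69

H0: μ = 1020; H1: μ > 1020 (one-sample t-test, right-tailed).
t = (x̄ − μ₀)/(s/√n) = (1190 − 1020)/(245/√15) = 2.69
df = n − 1 = 14
p-value = P(T ≥ 2.69) ≈ 0.009
Since p ≈ 0.009 < α = 0.05, reject H0; the data support H1.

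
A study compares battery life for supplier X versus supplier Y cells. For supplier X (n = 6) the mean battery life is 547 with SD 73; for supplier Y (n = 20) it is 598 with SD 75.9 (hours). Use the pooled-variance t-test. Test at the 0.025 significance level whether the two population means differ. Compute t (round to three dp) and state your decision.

Let group 1 = supplier X, group 2 = supplier Y. H0: μ_1 = μ_2; H1: μ_1 ≠ μ_2 (two-sample pooled-variance t-test, two-sided).
s_p² = [(6−1)·73² + (20−1)·75.9²]/(6+20−2) = 5670.85
t = (547 − 598)/√[5670.85·(1/6 + 1/20)] = -1.455
df = n₁ + n₂ − 2 = 24
Two-sided p-value ≈ 0.159
Since p ≈ 0.159 > α = 0.025, fail to reject H0; the data do not provide sufficient evidence against H0.

t = -1.455; fail to reject H0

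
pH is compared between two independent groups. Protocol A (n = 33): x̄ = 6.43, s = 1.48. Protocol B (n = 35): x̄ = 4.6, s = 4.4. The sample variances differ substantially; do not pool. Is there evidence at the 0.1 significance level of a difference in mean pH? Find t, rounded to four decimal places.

2.3250

Let group 1 = protocol A, group 2 = protocol B. H0: μ_1 = μ_2; H1: μ_1 ≠ μ_2 (Welch's two-sample t-test, two-sided).
t = (x̄_1 − x̄_2)/√(s_1²/n_1 + s_2²/n_2) = (6.43 − 4.6)/√(1.48²/33 + 4.4²/35) = 2.3250
Welch–Satterthwaite df ≈ 42.01
Two-sided p-value ≈ 0.025
Since p ≈ 0.025 < α = 0.1, reject H0; the data support H1.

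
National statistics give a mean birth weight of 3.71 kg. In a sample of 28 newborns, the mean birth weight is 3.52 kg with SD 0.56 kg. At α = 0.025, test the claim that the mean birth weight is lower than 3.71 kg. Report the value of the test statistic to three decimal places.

-1.795

H0: μ = 3.71; H1: μ < 3.71 (one-sample t-test, left-tailed).
t = (x̄ − μ₀)/(s/√n) = (3.52 − 3.71)/(0.56/√28) = -1.795
df = n − 1 = 27
p-value = P(T ≤ -1.795) ≈ 0.0419
Since p ≈ 0.0419 > α = 0.025, fail to reject H0; the data do not provide sufficient evidence against H0.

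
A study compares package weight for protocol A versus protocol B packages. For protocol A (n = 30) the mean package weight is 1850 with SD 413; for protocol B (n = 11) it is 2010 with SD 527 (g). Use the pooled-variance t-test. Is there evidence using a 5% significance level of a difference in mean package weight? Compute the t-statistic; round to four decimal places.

Let group 1 = protocol A, group 2 = protocol B. H0: μ_1 = μ_2; H1: μ_1 ≠ μ_2 (two-sample pooled-variance t-test, two-sided).
s_p² = [(30−1)·413² + (11−1)·527²]/(30+11−2) = 198046
t = (1850 − 2010)/√[198046·(1/30 + 1/11)] = -1.0200
df = n₁ + n₂ − 2 = 39
Two-sided p-value ≈ 0.314
Since p ≈ 0.314 > α = 0.05, fail to reject H0; the evidence is not statistically significant.

-1.0200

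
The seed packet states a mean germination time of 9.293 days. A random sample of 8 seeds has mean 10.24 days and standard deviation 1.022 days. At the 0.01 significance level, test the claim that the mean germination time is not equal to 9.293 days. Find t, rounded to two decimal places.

H0: μ = 9.293; H1: μ ≠ 9.293 (one-sample t-test, two-sided).
t = (x̄ − μ₀)/(s/√n) = (10.24 − 9.293)/(1.022/√8) = 2.62
df = n − 1 = 7
Two-sided p-value ≈ 0.0344
Since p ≈ 0.0344 > α = 0.01, fail to reject H0; the evidence is not statistically significant.

2.62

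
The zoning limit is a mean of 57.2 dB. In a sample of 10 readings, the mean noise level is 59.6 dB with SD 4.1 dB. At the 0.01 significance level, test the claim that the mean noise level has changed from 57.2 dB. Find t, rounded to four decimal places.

H0: μ = 57.2; H1: μ ≠ 57.2 (one-sample t-test, two-sided).
t = (x̄ − μ₀)/(s/√n) = (59.6 − 57.2)/(4.1/√10) = 1.8511
df = n − 1 = 9
Two-sided p-value ≈ 0.0972
Since p ≈ 0.0972 > α = 0.01, fail to reject H0; the evidence is not statistically significant.

1.8511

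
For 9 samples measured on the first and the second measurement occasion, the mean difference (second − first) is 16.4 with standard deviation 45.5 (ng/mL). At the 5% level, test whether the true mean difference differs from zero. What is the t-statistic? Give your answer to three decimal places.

H0: μ_d = 0; H1: μ_d ≠ 0 (paired t-test on the differences, two-sided).
t = d̄/(s_d/√n) = 16.4/(45.5/√9) = 1.081
df = n − 1 = 8
Two-sided p-value ≈ 0.311
Since p ≈ 0.311 > α = 0.05, fail to reject H0; the evidence is not statistically significant.

1.081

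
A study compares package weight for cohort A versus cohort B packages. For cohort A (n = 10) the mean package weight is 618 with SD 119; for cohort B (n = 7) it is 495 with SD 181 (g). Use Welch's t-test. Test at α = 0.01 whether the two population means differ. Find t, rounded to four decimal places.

1.5753

Let group 1 = cohort A, group 2 = cohort B. H0: μ_1 = μ_2; H1: μ_1 ≠ μ_2 (Welch's two-sample t-test, two-sided).
t = (x̄_1 − x̄_2)/√(s_1²/n_1 + s_2²/n_2) = (618 − 495)/√(119²/10 + 181²/7) = 1.5753
Welch–Satterthwaite df ≈ 9.59
Two-sided p-value ≈ 0.1475
Since p ≈ 0.1475 > α = 0.01, fail to reject H0; the data do not provide sufficient evidence against H0.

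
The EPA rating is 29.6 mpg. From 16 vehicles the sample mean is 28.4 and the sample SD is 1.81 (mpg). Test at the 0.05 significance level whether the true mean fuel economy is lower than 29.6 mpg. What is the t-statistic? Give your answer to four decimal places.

-2.6519

H0: μ = 29.6; H1: μ < 29.6 (one-sample t-test, left-tailed).
t = (x̄ − μ₀)/(s/√n) = (28.4 − 29.6)/(1.81/√16) = -2.6519
df = n − 1 = 15
p-value = P(T ≤ -2.6519) ≈ 0.0091
Since p ≈ 0.0091 < α = 0.05, reject H0; the data support H1.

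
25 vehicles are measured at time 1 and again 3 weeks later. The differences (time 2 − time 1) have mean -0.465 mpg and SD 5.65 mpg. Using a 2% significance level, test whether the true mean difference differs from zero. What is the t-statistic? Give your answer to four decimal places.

-0.4115

H0: μ_d = 0; H1: μ_d ≠ 0 (paired t-test on the differences, two-sided).
t = d̄/(s_d/√n) = -0.465/(5.65/√25) = -0.4115
df = n − 1 = 24
Two-sided p-value ≈ 0.6844
Since p ≈ 0.6844 > α = 0.02, fail to reject H0; the data do not provide sufficient evidence against H0.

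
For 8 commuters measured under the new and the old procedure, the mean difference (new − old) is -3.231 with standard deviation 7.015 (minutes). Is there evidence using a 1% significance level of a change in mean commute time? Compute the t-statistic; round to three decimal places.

H0: μ_d = 0; H1: μ_d ≠ 0 (paired t-test on the differences, two-sided).
t = d̄/(s_d/√n) = -3.231/(7.015/√8) = -1.303
df = n − 1 = 7
Two-sided p-value ≈ 0.234
Since p ≈ 0.234 > α = 0.01, fail to reject H0; the evidence is not statistically significant.

-1.303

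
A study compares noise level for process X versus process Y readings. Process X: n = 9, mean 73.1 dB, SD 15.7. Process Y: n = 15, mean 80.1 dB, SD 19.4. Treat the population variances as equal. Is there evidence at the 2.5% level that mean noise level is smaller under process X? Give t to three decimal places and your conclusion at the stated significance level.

t = -0.915; fail to reject H0

Let group 1 = process X, group 2 = process Y. H0: μ_1 = μ_2; H1: μ_1 < μ_2 (two-sample pooled-variance t-test, left-tailed).
s_p² = [(9−1)·15.7² + (15−1)·19.4²]/(9+15−2) = 329.135
t = (73.1 − 80.1)/√[329.135·(1/9 + 1/15)] = -0.915
df = n₁ + n₂ − 2 = 22
p-value = P(T ≤ -0.915) ≈ 0.185
Since p ≈ 0.185 > α = 0.025, fail to reject H0; the data do not provide sufficient evidence against H0.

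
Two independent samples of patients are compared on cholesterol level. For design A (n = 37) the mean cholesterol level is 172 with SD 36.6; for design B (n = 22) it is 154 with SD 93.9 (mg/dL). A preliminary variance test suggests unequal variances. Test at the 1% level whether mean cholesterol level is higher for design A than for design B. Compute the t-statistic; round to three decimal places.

Let group 1 = design A, group 2 = design B. H0: μ_1 = μ_2; H1: μ_1 > μ_2 (Welch's two-sample t-test, right-tailed).
t = (x̄_1 − x̄_2)/√(s_1²/n_1 + s_2²/n_2) = (172 − 154)/√(36.6²/37 + 93.9²/22) = 0.861
Welch–Satterthwaite df ≈ 24.85
p-value = P(T ≥ 0.861) ≈ 0.199
Since p ≈ 0.199 > α = 0.01, fail to reject H0; the data do not provide sufficient evidence against H0.

0.861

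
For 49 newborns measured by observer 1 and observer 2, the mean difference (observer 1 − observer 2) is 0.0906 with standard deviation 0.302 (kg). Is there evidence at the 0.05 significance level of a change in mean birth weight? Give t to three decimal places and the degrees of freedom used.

H0: μ_d = 0; H1: μ_d ≠ 0 (paired t-test on the differences, two-sided).
t = d̄/(s_d/√n) = 0.0906/(0.302/√49) = 2.100
df = n − 1 = 48
Two-sided p-value ≈ 0.041
Since p ≈ 0.041 < α = 0.05, reject H0; the data support H1.

t = 2.100, df = 48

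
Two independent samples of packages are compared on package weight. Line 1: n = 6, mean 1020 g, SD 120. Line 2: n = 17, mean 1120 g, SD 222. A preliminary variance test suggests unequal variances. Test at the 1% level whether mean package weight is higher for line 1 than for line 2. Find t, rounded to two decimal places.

-1.37

Let group 1 = line 1, group 2 = line 2. H0: μ_1 = μ_2; H1: μ_1 > μ_2 (Welch's two-sample t-test, right-tailed).
t = (x̄_1 − x̄_2)/√(s_1²/n_1 + s_2²/n_2) = (1020 − 1120)/√(120²/6 + 222²/17) = -1.37
Welch–Satterthwaite df ≈ 16.74
p-value = P(T ≥ -1.37) ≈ 0.9062
Since p ≈ 0.9062 > α = 0.01, fail to reject H0; the evidence is not statistically significant.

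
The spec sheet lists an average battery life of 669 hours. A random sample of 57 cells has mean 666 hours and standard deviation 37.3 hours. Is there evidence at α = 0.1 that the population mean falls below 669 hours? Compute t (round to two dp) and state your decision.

t = -0.61; fail to reject H0

H0: μ = 669; H1: μ < 669 (one-sample t-test, left-tailed).
t = (x̄ − μ₀)/(s/√n) = (666 − 669)/(37.3/√57) = -0.61
df = n − 1 = 56
p-value = P(T ≤ -0.61) ≈ 0.273
Since p ≈ 0.273 > α = 0.1, fail to reject H0; the data do not provide sufficient evidence against H0.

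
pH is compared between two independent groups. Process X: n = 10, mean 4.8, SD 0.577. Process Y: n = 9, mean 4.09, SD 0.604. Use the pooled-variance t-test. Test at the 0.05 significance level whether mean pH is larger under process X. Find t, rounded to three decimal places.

Let group 1 = process X, group 2 = process Y. H0: μ_1 = μ_2; H1: μ_1 > μ_2 (two-sample pooled-variance t-test, right-tailed).
s_p² = [(10−1)·0.577² + (9−1)·0.604²]/(10+9−2) = 0.347935
t = (4.8 − 4.09)/√[0.347935·(1/10 + 1/9)] = 2.620
df = n₁ + n₂ − 2 = 17
p-value = P(T ≥ 2.620) ≈ 0.009
Since p ≈ 0.009 < α = 0.05, reject H0; the evidence is statistically significant.

2.620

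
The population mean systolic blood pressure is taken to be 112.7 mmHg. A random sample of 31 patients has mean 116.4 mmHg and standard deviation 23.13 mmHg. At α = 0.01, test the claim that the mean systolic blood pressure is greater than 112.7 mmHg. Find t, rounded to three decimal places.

H0: μ = 112.7; H1: μ > 112.7 (one-sample t-test, right-tailed).
t = (x̄ − μ₀)/(s/√n) = (116.4 − 112.7)/(23.13/√31) = 0.891
df = n − 1 = 30
p-value = P(T ≥ 0.891) ≈ 0.190
Since p ≈ 0.190 > α = 0.01, fail to reject H0; the evidence is not statistically significant.

0.891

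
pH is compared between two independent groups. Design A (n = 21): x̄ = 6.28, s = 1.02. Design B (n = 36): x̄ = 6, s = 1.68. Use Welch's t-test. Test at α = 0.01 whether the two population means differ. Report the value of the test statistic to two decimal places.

Let group 1 = design A, group 2 = design B. H0: μ_1 = μ_2; H1: μ_1 ≠ μ_2 (Welch's two-sample t-test, two-sided).
t = (x̄_1 − x̄_2)/√(s_1²/n_1 + s_2²/n_2) = (6.28 − 6)/√(1.02²/21 + 1.68²/36) = 0.78
Welch–Satterthwaite df ≈ 54.87
Two-sided p-value ≈ 0.437
Since p ≈ 0.437 > α = 0.01, fail to reject H0; the evidence is not statistically significant.

0.78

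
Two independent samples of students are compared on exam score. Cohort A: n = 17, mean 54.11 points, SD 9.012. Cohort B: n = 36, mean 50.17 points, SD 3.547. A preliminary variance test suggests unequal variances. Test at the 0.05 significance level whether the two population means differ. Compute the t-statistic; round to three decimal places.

1.740

Let group 1 = cohort A, group 2 = cohort B. H0: μ_1 = μ_2; H1: μ_1 ≠ μ_2 (Welch's two-sample t-test, two-sided).
t = (x̄_1 − x̄_2)/√(s_1²/n_1 + s_2²/n_2) = (54.11 − 50.17)/√(9.012²/17 + 3.547²/36) = 1.740
Welch–Satterthwaite df ≈ 18.38
Two-sided p-value ≈ 0.099
Since p ≈ 0.099 > α = 0.05, fail to reject H0; the evidence is not statistically significant.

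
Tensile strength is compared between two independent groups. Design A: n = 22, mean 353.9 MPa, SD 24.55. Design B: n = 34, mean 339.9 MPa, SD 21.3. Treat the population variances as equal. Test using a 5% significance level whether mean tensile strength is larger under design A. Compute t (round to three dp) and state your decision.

Let group 1 = design A, group 2 = design B. H0: μ_1 = μ_2; H1: μ_1 > μ_2 (two-sample pooled-variance t-test, right-tailed).
s_p² = [(22−1)·24.55² + (34−1)·21.3²]/(22+34−2) = 511.639
t = (353.9 − 339.9)/√[511.639·(1/22 + 1/34)] = 2.262
df = n₁ + n₂ − 2 = 54
p-value = P(T ≥ 2.262) ≈ 0.014
Since p ≈ 0.014 < α = 0.05, reject H0; the data support H1.

t = 2.262; reject H0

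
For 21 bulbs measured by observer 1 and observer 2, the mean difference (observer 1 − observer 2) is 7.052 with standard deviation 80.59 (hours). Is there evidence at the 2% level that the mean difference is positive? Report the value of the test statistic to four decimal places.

H0: μ_d = 0; H1: μ_d > 0 (paired t-test on the differences, right-tailed).
t = d̄/(s_d/√n) = 7.052/(80.59/√21) = 0.4010
df = n − 1 = 20
p-value = P(T ≥ 0.4010) ≈ 0.346
Since p ≈ 0.346 > α = 0.02, fail to reject H0; the evidence is not statistically significant.

0.4010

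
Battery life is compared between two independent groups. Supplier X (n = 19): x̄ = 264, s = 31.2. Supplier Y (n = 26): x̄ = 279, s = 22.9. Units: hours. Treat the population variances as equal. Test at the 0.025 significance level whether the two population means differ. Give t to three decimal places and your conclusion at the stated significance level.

Let group 1 = supplier X, group 2 = supplier Y. H0: μ_1 = μ_2; H1: μ_1 ≠ μ_2 (two-sample pooled-variance t-test, two-sided).
s_p² = [(19−1)·31.2² + (26−1)·22.9²]/(19+26−2) = 712.376
t = (264 − 279)/√[712.376·(1/19 + 1/26)] = -1.862
df = n₁ + n₂ − 2 = 43
Two-sided p-value ≈ 0.0694
Since p ≈ 0.0694 > α = 0.025, fail to reject H0; the evidence is not statistically significant.

t = -1.862; fail to reject H0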